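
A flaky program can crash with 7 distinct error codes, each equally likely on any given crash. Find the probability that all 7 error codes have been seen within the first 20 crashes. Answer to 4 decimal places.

0.7039

By inclusion–exclusion over which error codes are missing,
P(all seen) = Σ_{j=0}^{7} (-1)^j C(7,j)((7-j)/7)^20
= 1.00000 - 0.32075 + 0.02510 - 0.00048 + 0.00000 - 0.00000 + 0.00000 - 0.00000
= 0.70387.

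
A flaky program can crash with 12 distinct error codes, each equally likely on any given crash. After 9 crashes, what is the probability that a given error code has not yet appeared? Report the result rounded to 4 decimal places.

0.4570

On each crash the fixed error code fails to appear with probability 11/12.
P(still missing after 9) = (11/12)^9 = 0.45699.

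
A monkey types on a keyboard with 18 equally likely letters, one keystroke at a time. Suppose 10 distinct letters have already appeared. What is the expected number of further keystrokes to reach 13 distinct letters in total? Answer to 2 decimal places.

The wait to go from k to k+1 distinct letters is geometric with mean 18/(18-k).
Sum over k = 10,...,12: E = 18/8 + 18/7 + 18/6 = 7.821.

7.82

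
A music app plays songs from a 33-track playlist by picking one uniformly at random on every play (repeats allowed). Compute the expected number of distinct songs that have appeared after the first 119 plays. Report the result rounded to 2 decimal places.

32.15

For each song, P(seen in 119 plays) = 1 - (32/33)^119 = 0.974.
By linearity of expectation, E[distinct seen] = 33·(1 - (32/33)^119) = 32.152.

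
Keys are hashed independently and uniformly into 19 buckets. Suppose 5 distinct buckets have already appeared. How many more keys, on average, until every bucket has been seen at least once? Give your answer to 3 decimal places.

61.780

With k distinct buckets already seen, the next new one takes an expected 19/(19-k) keys.
Sum over k = 5,...,18: E = 19/14 + 19/13 + 19/12 + ... + 19/2 + 19/1 = 61.7797.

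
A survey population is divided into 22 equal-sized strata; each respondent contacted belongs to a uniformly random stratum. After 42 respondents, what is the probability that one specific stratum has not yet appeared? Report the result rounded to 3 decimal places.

0.142

Each respondent misses the fixed stratum with probability (22-1)/22 = 21/22, independently.
P(still missing after 42) = (21/22)^42 = 0.1417.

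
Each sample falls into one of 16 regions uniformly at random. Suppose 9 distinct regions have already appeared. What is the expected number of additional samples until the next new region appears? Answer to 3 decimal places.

Each sample yields a new region with probability (16-9)/16 = 7/16, so the wait is geometric with mean 16/7.
E = 16/7 = 2.2857.

2.286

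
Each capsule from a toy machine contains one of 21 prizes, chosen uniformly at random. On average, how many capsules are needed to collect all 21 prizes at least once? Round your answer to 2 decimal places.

Split into phases: going from k distinct to k+1 distinct takes on average 21/(21-k) capsules.
E[T] = 21/21 + 21/20 + 21/19 + ... + 21/2 + 21/1 = 21·H_{21}.
H_{21} = 3.645, so E[T] = 76.553.

76.55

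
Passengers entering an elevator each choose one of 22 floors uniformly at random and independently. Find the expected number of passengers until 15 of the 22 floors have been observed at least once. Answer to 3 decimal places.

Going from k to k+1 distinct takes a geometric number of passengers with mean 22/(22-k).
Sum over k = 0,...,14: E = 22/22 + 22/21 + 22/20 + ... + 22/9 + 22/8 = 24.1550.

24.155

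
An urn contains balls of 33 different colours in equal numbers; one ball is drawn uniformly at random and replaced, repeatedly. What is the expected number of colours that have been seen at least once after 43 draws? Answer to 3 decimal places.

For each colour, P(seen in 43 draws) = 1 - (32/33)^43 = 0.7337.
By linearity of expectation, E[distinct seen] = 33·(1 - (32/33)^43) = 24.2125.

24.213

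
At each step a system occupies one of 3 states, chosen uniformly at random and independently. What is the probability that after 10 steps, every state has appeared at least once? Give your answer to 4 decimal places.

0.9480

By inclusion–exclusion over which states are missing,
P(all seen) = Σ_{j=0}^{3} (-1)^j C(3,j)((3-j)/3)^10
= 1.00000 - 0.05202 + 0.00005 - 0.00000
= 0.94803.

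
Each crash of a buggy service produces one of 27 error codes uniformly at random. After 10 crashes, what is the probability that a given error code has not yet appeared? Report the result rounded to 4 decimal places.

On each crash the fixed error code fails to appear with probability 26/27.
P(still missing after 10) = (26/27)^10 = 0.68564.

0.6856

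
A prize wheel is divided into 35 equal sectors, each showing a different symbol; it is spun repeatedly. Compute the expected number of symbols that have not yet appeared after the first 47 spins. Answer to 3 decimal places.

For each symbol, P(unseen after 47) = (34/35)^47 = 0.2560.
By linearity of expectation, E[unseen] = 35·(34/35)^47 = 8.9615.

8.961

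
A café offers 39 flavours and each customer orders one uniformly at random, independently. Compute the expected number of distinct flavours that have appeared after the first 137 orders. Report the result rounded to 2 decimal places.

37.89

For each flavour, P(seen in 137 orders) = 1 - (38/39)^137 = 0.972.
By linearity of expectation, E[distinct seen] = 39·(1 - (38/39)^137) = 37.889.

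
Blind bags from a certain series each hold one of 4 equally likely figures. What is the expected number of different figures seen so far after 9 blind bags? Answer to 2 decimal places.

3.70

For each figure, P(seen in 9 blind bags) = 1 - (3/4)^9 = 0.925.
By linearity of expectation, E[distinct seen] = 4·(1 - (3/4)^9) = 3.700.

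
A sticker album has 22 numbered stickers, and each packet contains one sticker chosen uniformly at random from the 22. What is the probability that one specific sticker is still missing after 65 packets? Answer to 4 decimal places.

0.0486

On each packet the fixed sticker fails to appear with probability 21/22.
P(still missing after 65) = (21/22)^65 = 0.04862.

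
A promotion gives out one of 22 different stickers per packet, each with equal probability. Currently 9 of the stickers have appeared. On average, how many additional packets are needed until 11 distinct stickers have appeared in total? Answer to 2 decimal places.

3.53

With k distinct stickers already seen, the next new one takes an expected 22/(22-k) packets.
Sum over k = 9,...,10: E = 22/13 + 22/12 = 3.526.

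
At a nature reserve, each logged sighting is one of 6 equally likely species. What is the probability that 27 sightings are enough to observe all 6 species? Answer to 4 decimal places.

Let A_i be the event that species i is missing after 27 sightings. By inclusion–exclusion on the A_i,
P(all seen) = Σ_{j=0}^{6} (-1)^j C(6,j)((6-j)/6)^27
= 1.00000 - 0.04368 + 0.00026 - 0.00000 + 0.00000 - 0.00000 + 0.00000
= 0.95659.

0.9566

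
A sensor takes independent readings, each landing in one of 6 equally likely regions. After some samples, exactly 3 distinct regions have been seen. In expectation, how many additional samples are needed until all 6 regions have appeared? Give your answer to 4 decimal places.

From k distinct to k+1 distinct takes on average 6/(6-k) samples.
Sum over k = 3,...,5: E = 6/3 + 6/2 + 6/1 = 11.00000.

11.0000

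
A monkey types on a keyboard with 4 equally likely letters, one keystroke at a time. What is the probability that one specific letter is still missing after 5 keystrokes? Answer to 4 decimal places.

0.2373

On each keystroke the fixed letter fails to appear with probability 3/4.
P(still missing after 5) = (3/4)^5 = 0.23730.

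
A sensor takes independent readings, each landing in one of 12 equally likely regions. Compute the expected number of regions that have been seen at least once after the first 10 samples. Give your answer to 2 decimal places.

6.97

For each region, P(seen in 10 samples) = 1 - (11/12)^10 = 0.581.
By linearity of expectation, E[distinct seen] = 12·(1 - (11/12)^10) = 6.973.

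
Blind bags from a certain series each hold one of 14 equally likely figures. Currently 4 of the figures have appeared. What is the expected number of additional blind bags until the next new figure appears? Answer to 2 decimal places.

The number of blind bags until the next new figure is geometric with success probability 10/14, so its mean is 14/10.
E = 14/10 = 1.400.

1.40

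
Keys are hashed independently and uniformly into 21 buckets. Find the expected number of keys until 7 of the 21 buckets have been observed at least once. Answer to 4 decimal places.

8.2697

With k distinct buckets already seen, the next new one arrives after an expected 21/(21-k) keys.
Sum over k = 0,...,6: E = 21/21 + 21/20 + 21/19 + ... + 21/16 + 21/15 = 8.26972.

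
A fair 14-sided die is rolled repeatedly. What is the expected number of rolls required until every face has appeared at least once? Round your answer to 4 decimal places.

45.5219

After k distinct faces have appeared, the next roll gives a new one with probability (14-k)/14, so the expected wait for the (k+1)-th is 14/(14-k).
E[T] = 14/14 + 14/13 + 14/12 + ... + 14/2 + 14/1 = 14·H_{14}.
H_{14} = 3.25156, so E[T] = 45.52187.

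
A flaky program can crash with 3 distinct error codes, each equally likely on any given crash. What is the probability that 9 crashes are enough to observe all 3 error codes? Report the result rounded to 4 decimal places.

By inclusion–exclusion over which error codes are missing,
P(all seen) = Σ_{j=0}^{3} (-1)^j C(3,j)((3-j)/3)^9
= 1.00000 - 0.07804 + 0.00015 - 0.00000
= 0.92212.

0.9221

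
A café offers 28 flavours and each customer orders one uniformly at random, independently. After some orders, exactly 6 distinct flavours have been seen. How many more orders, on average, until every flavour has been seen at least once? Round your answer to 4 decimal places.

103.3428

The wait to go from k to k+1 distinct flavours is geometric with mean 28/(28-k).
Sum over k = 6,...,27: E = 28/22 + 28/21 + 28/20 + ... + 28/2 + 28/1 = 103.34277.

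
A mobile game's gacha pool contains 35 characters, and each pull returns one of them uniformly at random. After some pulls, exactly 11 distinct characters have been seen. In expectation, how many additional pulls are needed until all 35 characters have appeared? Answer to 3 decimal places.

From k distinct to k+1 distinct takes on average 35/(35-k) pulls.
Sum over k = 11,...,34: E = 35/24 + 35/23 + 35/22 + ... + 35/2 + 35/1 = 132.1585.

132.159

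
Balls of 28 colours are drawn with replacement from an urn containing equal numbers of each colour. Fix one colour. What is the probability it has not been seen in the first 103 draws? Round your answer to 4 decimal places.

0.0236

On each draw the fixed colour fails to appear with probability 27/28.
P(still missing after 103) = (27/28)^103 = 0.02362.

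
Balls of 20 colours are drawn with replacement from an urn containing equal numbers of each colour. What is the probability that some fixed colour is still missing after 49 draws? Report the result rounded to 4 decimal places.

0.0810

Each draw misses the fixed colour with probability (20-1)/20 = 19/20, independently.
P(still missing after 49) = (19/20)^49 = 0.08099.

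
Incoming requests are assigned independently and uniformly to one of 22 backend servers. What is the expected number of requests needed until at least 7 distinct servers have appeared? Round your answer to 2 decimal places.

8.20

With k distinct servers already seen, the next new one arrives after an expected 22/(22-k) requests.
Sum over k = 0,...,6: E = 22/22 + 22/21 + 22/20 + ... + 22/17 + 22/16 = 8.197.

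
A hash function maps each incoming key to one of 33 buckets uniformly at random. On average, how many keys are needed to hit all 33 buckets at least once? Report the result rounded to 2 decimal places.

The wait to go from k to k+1 distinct buckets is geometric with mean 33/(33-k).
E[T] = 33/33 + 33/32 + 33/31 + ... + 33/2 + 33/1 = 33·H_{33}.
H_{33} = 4.089, so E[T] = 134.930.

134.93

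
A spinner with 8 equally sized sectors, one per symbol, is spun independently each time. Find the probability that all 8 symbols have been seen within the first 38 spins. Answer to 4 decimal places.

0.9505

Let A_i be the event that symbol i is missing after 38 spins. By inclusion–exclusion on the A_i,
P(all seen) = Σ_{j=0}^{8} (-1)^j C(8,j)((8-j)/8)^38
= 1.00000 - 0.05005 + 0.00050 - 0.00000 + 0.00000 - 0.00000 + 0.00000 - 0.00000 + 0.00000
= 0.95045.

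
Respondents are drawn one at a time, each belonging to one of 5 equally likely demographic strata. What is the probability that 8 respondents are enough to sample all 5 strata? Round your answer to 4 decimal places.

Let A_i be the event that stratum i is missing after 8 respondents. By inclusion–exclusion on the A_i,
P(all seen) = Σ_{j=0}^{5} (-1)^j C(5,j)((5-j)/5)^8
= 1.00000 - 0.83886 + 0.16796 - 0.00655 + 0.00001 - 0.00000
= 0.32256.

0.3226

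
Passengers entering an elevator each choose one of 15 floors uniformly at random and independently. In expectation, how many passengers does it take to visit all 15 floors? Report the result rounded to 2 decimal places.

Split into phases: going from k distinct to k+1 distinct takes on average 15/(15-k) passengers.
E[T] = 15/15 + 15/14 + 15/13 + ... + 15/2 + 15/1 = 15·H_{15}.
H_{15} = 3.318, so E[T] = 49.773.

49.77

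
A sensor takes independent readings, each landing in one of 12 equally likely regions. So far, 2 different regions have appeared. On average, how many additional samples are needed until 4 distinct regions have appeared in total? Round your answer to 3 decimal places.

2.533

The wait to go from k to k+1 distinct regions is geometric with mean 12/(12-k).
Sum over k = 2,...,3: E = 12/10 + 12/9 = 2.5333.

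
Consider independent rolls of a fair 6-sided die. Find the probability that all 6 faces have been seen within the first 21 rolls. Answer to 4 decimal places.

0.8726

Let A_i be the event that face i is missing after 21 rolls. By inclusion–exclusion on the A_i,
P(all seen) = Σ_{j=0}^{6} (-1)^j C(6,j)((6-j)/6)^21
= 1.00000 - 0.13042 + 0.00301 - 0.00001 + 0.00000 - 0.00000 + 0.00000
= 0.87258.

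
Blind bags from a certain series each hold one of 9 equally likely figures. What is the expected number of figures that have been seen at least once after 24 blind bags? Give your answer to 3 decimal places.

8.467

For each figure, P(seen in 24 blind bags) = 1 - (8/9)^24 = 0.9408.
By linearity of expectation, E[distinct seen] = 9·(1 - (8/9)^24) = 8.4672.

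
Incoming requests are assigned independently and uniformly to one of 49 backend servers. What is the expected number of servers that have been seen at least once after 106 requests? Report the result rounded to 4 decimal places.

43.4921

For each server, P(seen in 106 requests) = 1 - (48/49)^106 = 0.88759.
By linearity of expectation, E[distinct seen] = 49·(1 - (48/49)^106) = 43.49214.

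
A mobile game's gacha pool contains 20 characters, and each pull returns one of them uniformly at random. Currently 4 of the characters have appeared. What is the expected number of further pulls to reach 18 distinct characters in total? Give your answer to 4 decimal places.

The wait to go from k to k+1 distinct characters is geometric with mean 20/(20-k).
Sum over k = 4,...,17: E = 20/16 + 20/15 + 20/14 + ... + 20/4 + 20/3 = 37.61458.

37.6146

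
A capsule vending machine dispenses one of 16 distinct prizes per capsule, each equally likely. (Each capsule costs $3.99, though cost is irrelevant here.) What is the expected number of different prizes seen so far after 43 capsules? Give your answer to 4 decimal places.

15.0026

For each prize, P(seen in 43 capsules) = 1 - (15/16)^43 = 0.93766.
By linearity of expectation, E[distinct seen] = 16·(1 - (15/16)^43) = 15.00256.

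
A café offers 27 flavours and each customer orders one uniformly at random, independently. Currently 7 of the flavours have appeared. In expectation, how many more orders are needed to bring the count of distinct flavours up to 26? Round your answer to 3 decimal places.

From k distinct to k+1 distinct takes on average 27/(27-k) orders.
Sum over k = 7,...,25: E = 27/20 + 27/19 + 27/18 + ... + 27/3 + 27/2 = 70.1390.

70.139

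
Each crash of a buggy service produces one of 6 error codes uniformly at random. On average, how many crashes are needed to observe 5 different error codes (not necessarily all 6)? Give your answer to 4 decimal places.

8.7000

With k distinct error codes already seen, the next new one arrives after an expected 6/(6-k) crashes.
Sum over k = 0,...,4: E = 6/6 + 6/5 + 6/4 + 6/3 + 6/2 = 8.70000.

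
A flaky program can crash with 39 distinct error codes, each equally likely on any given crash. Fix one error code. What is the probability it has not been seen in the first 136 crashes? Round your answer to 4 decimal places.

Each crash misses the fixed error code with probability (39-1)/39 = 38/39, independently.
P(still missing after 136) = (38/39)^136 = 0.02923.

0.0292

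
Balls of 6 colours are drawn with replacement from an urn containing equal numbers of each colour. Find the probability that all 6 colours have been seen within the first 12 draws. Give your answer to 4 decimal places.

0.4378

Let A_i be the event that colour i is missing after 12 draws. By inclusion–exclusion on the A_i,
P(all seen) = Σ_{j=0}^{6} (-1)^j C(6,j)((6-j)/6)^12
= 1.00000 - 0.67294 + 0.11561 - 0.00488 + 0.00003 - 0.00000 + 0.00000
= 0.43782.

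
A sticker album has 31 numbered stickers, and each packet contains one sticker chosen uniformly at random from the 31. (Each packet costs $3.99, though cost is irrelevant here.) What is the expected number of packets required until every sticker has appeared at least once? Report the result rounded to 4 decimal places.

124.8446

Split into phases: going from k distinct to k+1 distinct takes on average 31/(31-k) packets.
E[T] = 31/31 + 31/30 + 31/29 + ... + 31/2 + 31/1 = 31·H_{31}.
H_{31} = 4.02725, so E[T] = 124.84460.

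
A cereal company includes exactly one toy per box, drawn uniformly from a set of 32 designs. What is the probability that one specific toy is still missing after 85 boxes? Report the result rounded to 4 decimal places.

Each box misses the fixed toy with probability (32-1)/32 = 31/32, independently.
P(still missing after 85) = (31/32)^85 = 0.06730.

0.0673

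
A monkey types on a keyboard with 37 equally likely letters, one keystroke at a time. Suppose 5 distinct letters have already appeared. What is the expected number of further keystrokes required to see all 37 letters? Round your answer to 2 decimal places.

150.16

The wait to go from k to k+1 distinct letters is geometric with mean 37/(37-k).
Sum over k = 5,...,36: E = 37/32 + 37/31 + 37/30 + ... + 37/2 + 37/1 = 150.164.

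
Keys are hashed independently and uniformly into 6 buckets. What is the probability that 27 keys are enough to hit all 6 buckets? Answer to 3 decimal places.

0.957

Let A_i be the event that bucket i is missing after 27 keys. By inclusion–exclusion on the A_i,
P(all seen) = Σ_{j=0}^{6} (-1)^j C(6,j)((6-j)/6)^27
= 1.0000 - 0.0437 + 0.0003 - 0.0000 + 0.0000 - 0.0000 + 0.0000
= 0.9566.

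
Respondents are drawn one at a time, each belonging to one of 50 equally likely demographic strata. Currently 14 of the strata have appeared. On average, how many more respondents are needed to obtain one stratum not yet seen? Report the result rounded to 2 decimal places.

1.39

Each respondent yields a new stratum with probability (50-14)/50 = 36/50, so the wait is geometric with mean 50/36.
E = 50/36 = 1.389.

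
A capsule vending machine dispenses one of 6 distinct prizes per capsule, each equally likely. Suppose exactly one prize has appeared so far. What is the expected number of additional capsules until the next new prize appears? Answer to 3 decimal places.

Each capsule yields a new prize with probability (6-1)/6 = 5/6, so the wait is geometric with mean 6/5.
E = 6/5 = 1.2000.

1.200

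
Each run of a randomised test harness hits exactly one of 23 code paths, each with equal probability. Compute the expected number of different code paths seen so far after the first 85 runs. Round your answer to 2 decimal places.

For each code path, P(seen in 85 runs) = 1 - (22/23)^85 = 0.977.
By linearity of expectation, E[distinct seen] = 23·(1 - (22/23)^85) = 22.474.

22.47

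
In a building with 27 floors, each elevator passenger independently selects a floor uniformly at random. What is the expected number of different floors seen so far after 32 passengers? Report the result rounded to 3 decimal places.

18.930

For each floor, P(seen in 32 passengers) = 1 - (26/27)^32 = 0.7011.
By linearity of expectation, E[distinct seen] = 27·(1 - (26/27)^32) = 18.9301.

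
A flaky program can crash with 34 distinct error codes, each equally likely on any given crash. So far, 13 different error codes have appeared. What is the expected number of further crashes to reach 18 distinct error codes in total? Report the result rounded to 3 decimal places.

8.997

From k distinct to k+1 distinct takes on average 34/(34-k) crashes.
Sum over k = 13,...,17: E = 34/21 + 34/20 + 34/19 + 34/18 + 34/17 = 8.9974.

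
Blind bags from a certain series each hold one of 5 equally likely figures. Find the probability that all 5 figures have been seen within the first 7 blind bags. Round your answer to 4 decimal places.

0.2150

Let A_i be the event that figure i is missing after 7 blind bags. By inclusion–exclusion on the A_i,
P(all seen) = Σ_{j=0}^{5} (-1)^j C(5,j)((5-j)/5)^7
= 1.00000 - 1.04858 + 0.27994 - 0.01638 + 0.00006 - 0.00000
= 0.21504.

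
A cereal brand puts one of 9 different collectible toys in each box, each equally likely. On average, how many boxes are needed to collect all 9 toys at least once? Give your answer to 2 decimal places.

25.46

Split into phases: going from k distinct to k+1 distinct takes on average 9/(9-k) boxes.
E[T] = 9/9 + 9/8 + 9/7 + ... + 9/2 + 9/1 = 9·H_{9}.
H_{9} = 2.829, so E[T] = 25.461.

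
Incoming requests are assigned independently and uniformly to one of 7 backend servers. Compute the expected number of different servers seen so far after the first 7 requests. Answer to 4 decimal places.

4.6206

For each server, P(seen in 7 requests) = 1 - (6/7)^7 = 0.66008.
By linearity of expectation, E[distinct seen] = 7·(1 - (6/7)^7) = 4.62058.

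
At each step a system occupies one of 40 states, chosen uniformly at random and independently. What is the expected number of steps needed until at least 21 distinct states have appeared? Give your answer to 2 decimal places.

Going from k to k+1 distinct takes a geometric number of steps with mean 40/(40-k).
Sum over k = 0,...,20: E = 40/40 + 40/39 + 40/38 + ... + 40/21 + 40/20 = 29.232.

29.23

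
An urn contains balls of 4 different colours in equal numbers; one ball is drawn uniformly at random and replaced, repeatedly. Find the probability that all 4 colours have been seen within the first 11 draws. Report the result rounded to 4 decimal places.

0.8340

Let A_i be the event that colour i is missing after 11 draws. By inclusion–exclusion on the A_i,
P(all seen) = Σ_{j=0}^{4} (-1)^j C(4,j)((4-j)/4)^11
= 1.00000 - 0.16894 + 0.00293 - 0.00000 + 0.00000
= 0.83399.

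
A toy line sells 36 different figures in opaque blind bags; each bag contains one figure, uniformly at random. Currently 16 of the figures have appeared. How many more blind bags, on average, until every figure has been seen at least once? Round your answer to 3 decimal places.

129.519

From k distinct to k+1 distinct takes on average 36/(36-k) blind bags.
Sum over k = 16,...,35: E = 36/20 + 36/19 + 36/18 + ... + 36/2 + 36/1 = 129.5186.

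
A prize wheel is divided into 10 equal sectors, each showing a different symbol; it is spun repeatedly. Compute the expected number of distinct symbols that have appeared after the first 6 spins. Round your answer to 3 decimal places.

4.686

For each symbol, P(seen in 6 spins) = 1 - (9/10)^6 = 0.4686.
By linearity of expectation, E[distinct seen] = 10·(1 - (9/10)^6) = 4.6856.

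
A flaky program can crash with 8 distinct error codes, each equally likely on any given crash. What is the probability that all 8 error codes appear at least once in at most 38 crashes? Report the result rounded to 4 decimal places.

0.9505

By inclusion–exclusion over which error codes are missing,
P(all seen) = Σ_{j=0}^{8} (-1)^j C(8,j)((8-j)/8)^38
= 1.00000 - 0.05005 + 0.00050 - 0.00000 + 0.00000 - 0.00000 + 0.00000 - 0.00000 + 0.00000
= 0.95045.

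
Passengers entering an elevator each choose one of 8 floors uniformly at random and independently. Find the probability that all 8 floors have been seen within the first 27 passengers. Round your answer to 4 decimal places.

0.7943

Let A_i be the event that floor i is missing after 27 passengers. By inclusion–exclusion on the A_i,
P(all seen) = Σ_{j=0}^{8} (-1)^j C(8,j)((8-j)/8)^27
= 1.00000 - 0.21742 + 0.01185 - 0.00017 + 0.00000 - 0.00000 + 0.00000 - 0.00000 + 0.00000
= 0.79426.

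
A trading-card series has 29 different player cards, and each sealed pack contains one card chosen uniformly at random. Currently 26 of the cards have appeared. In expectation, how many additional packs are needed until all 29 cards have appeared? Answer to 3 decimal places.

From k distinct to k+1 distinct takes on average 29/(29-k) packs.
Sum over k = 26,...,28: E = 29/3 + 29/2 + 29/1 = 53.1667.

53.167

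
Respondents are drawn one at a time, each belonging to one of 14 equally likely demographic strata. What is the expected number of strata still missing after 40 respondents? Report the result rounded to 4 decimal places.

0.7223

For each stratum, P(unseen after 40) = (13/14)^40 = 0.05160.
By linearity of expectation, E[unseen] = 14·(13/14)^40 = 0.72234.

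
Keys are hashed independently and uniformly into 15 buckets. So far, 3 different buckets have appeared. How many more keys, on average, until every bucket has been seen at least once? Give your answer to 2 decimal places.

With k distinct buckets already seen, the next new one takes an expected 15/(15-k) keys.
Sum over k = 3,...,14: E = 15/12 + 15/11 + 15/10 + ... + 15/2 + 15/1 = 46.548.

46.55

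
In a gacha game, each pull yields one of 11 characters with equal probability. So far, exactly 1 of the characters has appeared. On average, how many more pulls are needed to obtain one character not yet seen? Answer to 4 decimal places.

1.1000

Each pull yields a new character with probability (11-1)/11 = 10/11, so the wait is geometric with mean 11/10.
E = 11/10 = 1.10000.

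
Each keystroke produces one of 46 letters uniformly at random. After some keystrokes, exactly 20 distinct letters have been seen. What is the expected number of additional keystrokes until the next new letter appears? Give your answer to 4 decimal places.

1.7692

The number of keystrokes until the next new letter is geometric with success probability 26/46, so its mean is 46/26.
E = 46/26 = 1.76923.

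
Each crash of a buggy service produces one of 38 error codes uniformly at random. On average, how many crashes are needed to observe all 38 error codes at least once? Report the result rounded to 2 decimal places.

Split into phases: going from k distinct to k+1 distinct takes on average 38/(38-k) crashes.
E[T] = 38/38 + 38/37 + 38/36 + ... + 38/2 + 38/1 = 38·H_{38}.
H_{38} = 4.228, so E[T] = 160.660.

160.66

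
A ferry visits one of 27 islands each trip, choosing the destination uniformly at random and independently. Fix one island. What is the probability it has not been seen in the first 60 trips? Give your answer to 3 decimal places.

Each trip misses the fixed island with probability (27-1)/27 = 26/27, independently.
P(still missing after 60) = (26/27)^60 = 0.1039.

0.104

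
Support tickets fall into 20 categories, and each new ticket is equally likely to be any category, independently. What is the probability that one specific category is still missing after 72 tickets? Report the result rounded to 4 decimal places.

On each ticket the fixed category fails to appear with probability 19/20.
P(still missing after 72) = (19/20)^72 = 0.02489.

0.0249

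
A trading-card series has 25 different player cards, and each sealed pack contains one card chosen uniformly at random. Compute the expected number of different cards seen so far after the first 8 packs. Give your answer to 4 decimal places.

For each card, P(seen in 8 packs) = 1 - (24/25)^8 = 0.27861.
By linearity of expectation, E[distinct seen] = 25·(1 - (24/25)^8) = 6.96526.

6.9653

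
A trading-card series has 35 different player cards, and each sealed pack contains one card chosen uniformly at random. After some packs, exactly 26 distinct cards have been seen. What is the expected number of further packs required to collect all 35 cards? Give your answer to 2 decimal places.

99.01

From k distinct to k+1 distinct takes on average 35/(35-k) packs.
Sum over k = 26,...,34: E = 35/9 + 35/8 + 35/7 + ... + 35/2 + 35/1 = 99.014.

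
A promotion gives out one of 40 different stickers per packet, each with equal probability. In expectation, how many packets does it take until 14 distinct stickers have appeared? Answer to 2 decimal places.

Going from k to k+1 distinct takes a geometric number of packets with mean 40/(40-k).
Sum over k = 0,...,13: E = 40/40 + 40/39 + 40/38 + ... + 40/28 + 40/27 = 16.965.

16.96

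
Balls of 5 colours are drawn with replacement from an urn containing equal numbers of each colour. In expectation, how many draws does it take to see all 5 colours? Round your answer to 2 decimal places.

11.42

Split into phases: going from k distinct to k+1 distinct takes on average 5/(5-k) draws.
E[T] = 5/5 + 5/4 + 5/3 + 5/2 + 5/1 = 5·H_{5}.
H_{5} = 2.283, so E[T] = 11.417.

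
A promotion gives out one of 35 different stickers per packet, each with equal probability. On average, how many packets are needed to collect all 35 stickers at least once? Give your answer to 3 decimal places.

145.137

After k distinct stickers have appeared, the next packet gives a new one with probability (35-k)/35, so the expected wait for the (k+1)-th is 35/(35-k).
E[T] = 35/35 + 35/34 + 35/33 + ... + 35/2 + 35/1 = 35·H_{35}.
H_{35} = 4.1468, so E[T] = 145.1373.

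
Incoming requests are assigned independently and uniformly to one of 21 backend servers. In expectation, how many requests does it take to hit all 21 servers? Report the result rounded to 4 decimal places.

76.5525

After k distinct servers have appeared, the next request gives a new one with probability (21-k)/21, so the expected wait for the (k+1)-th is 21/(21-k).
E[T] = 21/21 + 21/20 + 21/19 + ... + 21/2 + 21/1 = 21·H_{21}.
H_{21} = 3.64536, so E[T] = 76.55253.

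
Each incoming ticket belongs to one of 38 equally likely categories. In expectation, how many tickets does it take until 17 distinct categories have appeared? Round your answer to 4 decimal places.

22.1366

Going from k to k+1 distinct takes a geometric number of tickets with mean 38/(38-k).
Sum over k = 0,...,16: E = 38/38 + 38/37 + 38/36 + ... + 38/23 + 38/22 = 22.13665.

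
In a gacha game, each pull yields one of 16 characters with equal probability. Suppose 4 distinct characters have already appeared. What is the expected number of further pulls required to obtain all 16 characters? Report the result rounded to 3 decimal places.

49.651

With k distinct characters already seen, the next new one takes an expected 16/(16-k) pulls.
Sum over k = 4,...,15: E = 16/12 + 16/11 + 16/10 + ... + 16/2 + 16/1 = 49.6514.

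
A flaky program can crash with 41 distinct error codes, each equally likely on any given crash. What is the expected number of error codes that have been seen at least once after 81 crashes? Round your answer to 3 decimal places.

For each error code, P(seen in 81 crashes) = 1 - (40/41)^81 = 0.8647.
By linearity of expectation, E[distinct seen] = 41·(1 - (40/41)^81) = 35.4518.

35.452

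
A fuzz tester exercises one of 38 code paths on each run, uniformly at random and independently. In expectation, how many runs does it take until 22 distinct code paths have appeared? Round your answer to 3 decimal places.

With k distinct code paths already seen, the next new one arrives after an expected 38/(38-k) runs.
Sum over k = 0,...,21: E = 38/38 + 38/37 + 38/36 + ... + 38/18 + 38/17 = 32.1926.

32.193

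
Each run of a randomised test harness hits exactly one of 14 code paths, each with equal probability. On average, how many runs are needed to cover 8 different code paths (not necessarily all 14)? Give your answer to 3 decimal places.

11.222

With k distinct code paths already seen, the next new one arrives after an expected 14/(14-k) runs.
Sum over k = 0,...,7: E = 14/14 + 14/13 + 14/12 + ... + 14/8 + 14/7 = 11.2219.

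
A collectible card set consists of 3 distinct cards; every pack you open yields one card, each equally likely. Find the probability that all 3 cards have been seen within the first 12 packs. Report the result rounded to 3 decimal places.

0.977

Let A_i be the event that card i is missing after 12 packs. By inclusion–exclusion on the A_i,
P(all seen) = Σ_{j=0}^{3} (-1)^j C(3,j)((3-j)/3)^12
= 1.0000 - 0.0231 + 0.0000 - 0.0000
= 0.9769.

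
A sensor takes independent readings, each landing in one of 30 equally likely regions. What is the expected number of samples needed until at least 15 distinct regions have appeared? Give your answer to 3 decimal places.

20.303

Going from k to k+1 distinct takes a geometric number of samples with mean 30/(30-k).
Sum over k = 0,...,14: E = 30/30 + 30/29 + 30/28 + ... + 30/17 + 30/16 = 20.3027.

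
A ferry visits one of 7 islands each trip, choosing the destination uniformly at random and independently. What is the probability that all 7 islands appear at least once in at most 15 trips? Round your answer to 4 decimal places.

0.4339

Let A_i be the event that island i is missing after 15 trips. By inclusion–exclusion on the A_i,
P(all seen) = Σ_{j=0}^{7} (-1)^j C(7,j)((7-j)/7)^15
= 1.00000 - 0.69326 + 0.13499 - 0.00792 + 0.00011 - 0.00000 + 0.00000 - 0.00000
= 0.43392.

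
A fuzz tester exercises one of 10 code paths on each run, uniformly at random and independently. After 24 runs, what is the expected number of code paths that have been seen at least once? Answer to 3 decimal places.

9.202

For each code path, P(seen in 24 runs) = 1 - (9/10)^24 = 0.9202.
By linearity of expectation, E[distinct seen] = 10·(1 - (9/10)^24) = 9.2023.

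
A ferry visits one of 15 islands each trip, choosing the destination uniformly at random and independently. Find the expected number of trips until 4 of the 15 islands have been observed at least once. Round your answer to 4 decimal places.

With k distinct islands already seen, the next new one arrives after an expected 15/(15-k) trips.
Sum over k = 0,...,3: E = 15/15 + 15/14 + 15/13 + 15/12 = 4.47527.

4.4753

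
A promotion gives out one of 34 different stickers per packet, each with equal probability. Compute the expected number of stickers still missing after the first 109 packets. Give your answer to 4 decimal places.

1.3131

For each sticker, P(unseen after 109) = (33/34)^109 = 0.03862.
By linearity of expectation, E[unseen] = 34·(33/34)^109 = 1.31310.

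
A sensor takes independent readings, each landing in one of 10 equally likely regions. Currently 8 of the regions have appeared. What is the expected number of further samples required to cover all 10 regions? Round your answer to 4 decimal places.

The wait to go from k to k+1 distinct regions is geometric with mean 10/(10-k).
Sum over k = 8,...,9: E = 10/2 + 10/1 = 15.00000.

15.0000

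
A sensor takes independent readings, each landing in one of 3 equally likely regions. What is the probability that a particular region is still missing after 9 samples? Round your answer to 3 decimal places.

Each sample misses the fixed region with probability (3-1)/3 = 2/3, independently.
P(still missing after 9) = (2/3)^9 = 0.0260.

0.026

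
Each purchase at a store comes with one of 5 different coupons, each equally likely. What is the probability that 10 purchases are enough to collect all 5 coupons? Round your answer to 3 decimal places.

0.523

Let A_i be the event that coupon i is missing after 10 purchases. By inclusion–exclusion on the A_i,
P(all seen) = Σ_{j=0}^{5} (-1)^j C(5,j)((5-j)/5)^10
= 1.0000 - 0.5369 + 0.0605 - 0.0010 + 0.0000 - 0.0000
= 0.5225.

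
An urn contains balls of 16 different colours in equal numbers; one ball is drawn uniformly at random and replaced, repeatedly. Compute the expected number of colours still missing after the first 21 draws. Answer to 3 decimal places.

4.126

For each colour, P(unseen after 21) = (15/16)^21 = 0.2579.
By linearity of expectation, E[unseen] = 16·(15/16)^21 = 4.1259.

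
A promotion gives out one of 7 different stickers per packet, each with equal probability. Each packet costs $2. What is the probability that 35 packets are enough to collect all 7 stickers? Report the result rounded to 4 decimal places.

Let A_i be the event that sticker i is missing after 35 packets. By inclusion–exclusion on the A_i,
P(all seen) = Σ_{j=0}^{7} (-1)^j C(7,j)((7-j)/7)^35
= 1.00000 - 0.03177 + 0.00016 - 0.00000 + 0.00000 - 0.00000 + 0.00000 - 0.00000
= 0.96840.

0.9684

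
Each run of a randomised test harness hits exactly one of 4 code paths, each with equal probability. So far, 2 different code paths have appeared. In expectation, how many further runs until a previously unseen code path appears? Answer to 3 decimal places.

Each run yields a new code path with probability (4-2)/4 = 2/4, so the wait is geometric with mean 4/2.
E = 4/2 = 2.0000.

2.000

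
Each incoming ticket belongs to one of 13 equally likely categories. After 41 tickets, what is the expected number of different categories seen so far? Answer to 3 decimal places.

For each category, P(seen in 41 tickets) = 1 - (12/13)^41 = 0.9624.
By linearity of expectation, E[distinct seen] = 13·(1 - (12/13)^41) = 12.5117.

12.512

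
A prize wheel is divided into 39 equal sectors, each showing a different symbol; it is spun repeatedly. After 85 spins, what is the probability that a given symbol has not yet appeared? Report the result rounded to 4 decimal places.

0.1099

Each spin misses the fixed symbol with probability (39-1)/39 = 38/39, independently.
P(still missing after 85) = (38/39)^85 = 0.10993.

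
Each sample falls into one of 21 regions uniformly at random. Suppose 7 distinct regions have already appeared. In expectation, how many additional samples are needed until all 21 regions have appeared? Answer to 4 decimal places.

With k distinct regions already seen, the next new one takes an expected 21/(21-k) samples.
Sum over k = 7,...,20: E = 21/14 + 21/13 + 21/12 + ... + 21/2 + 21/1 = 68.28281.

68.2828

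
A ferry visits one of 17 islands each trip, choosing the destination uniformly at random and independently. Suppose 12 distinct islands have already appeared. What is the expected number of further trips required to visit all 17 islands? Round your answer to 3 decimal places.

From k distinct to k+1 distinct takes on average 17/(17-k) trips.
Sum over k = 12,...,16: E = 17/5 + 17/4 + 17/3 + 17/2 + 17/1 = 38.8167.

38.817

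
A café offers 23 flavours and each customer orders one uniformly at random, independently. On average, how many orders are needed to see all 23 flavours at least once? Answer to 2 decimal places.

After k distinct flavours have appeared, the next order gives a new one with probability (23-k)/23, so the expected wait for the (k+1)-th is 23/(23-k).
E[T] = 23/23 + 23/22 + 23/21 + ... + 23/2 + 23/1 = 23·H_{23}.
H_{23} = 3.734, so E[T] = 85.889.

85.89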